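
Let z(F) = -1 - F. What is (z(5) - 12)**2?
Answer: 324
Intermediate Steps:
(z(5) - 12)**2 = ((-1 - 1*5) - 12)**2 = ((-1 - 5) - 12)**2 = (-6 - 12)**2 = (-18)**2 = 324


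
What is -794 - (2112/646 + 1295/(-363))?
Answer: -93060749/117249 ≈ -793.70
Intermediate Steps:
-794 - (2112/646 + 1295/(-363)) = -794 - (2112*(1/646) + 1295*(-1/363)) = -794 - (1056/323 - 1295/363) = -794 - 1*(-34957/117249) = -794 + 34957/117249 = -93060749/117249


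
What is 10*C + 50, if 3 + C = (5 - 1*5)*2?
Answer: 20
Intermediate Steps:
C = -3 (C = -3 + (5 - 1*5)*2 = -3 + (5 - 5)*2 = -3 + 0*2 = -3 + 0 = -3)
10*C + 50 = 10*(-3) + 50 = -30 + 50 = 20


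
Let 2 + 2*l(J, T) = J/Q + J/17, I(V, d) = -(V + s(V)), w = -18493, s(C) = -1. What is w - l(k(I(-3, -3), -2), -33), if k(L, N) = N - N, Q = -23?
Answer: -18492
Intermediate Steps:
I(V, d) = 1 - V (I(V, d) = -(V - 1) = -(-1 + V) = 1 - V)
k(L, N) = 0
l(J, T) = -1 + 3*J/391 (l(J, T) = -1 + (J/(-23) + J/17)/2 = -1 + (J*(-1/23) + J*(1/17))/2 = -1 + (-J/23 + J/17)/2 = -1 + (6*J/391)/2 = -1 + 3*J/391)
w - l(k(I(-3, -3), -2), -33) = -18493 - (-1 + (3/391)*0) = -18493 - (-1 + 0) = -18493 - 1*(-1) = -18493 + 1 = -18492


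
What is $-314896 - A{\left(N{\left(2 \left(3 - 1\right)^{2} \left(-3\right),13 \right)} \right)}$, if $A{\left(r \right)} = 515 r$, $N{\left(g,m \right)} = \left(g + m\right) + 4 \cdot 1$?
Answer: $-311291$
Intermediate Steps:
$N{\left(g,m \right)} = 4 + g + m$ ($N{\left(g,m \right)} = \left(g + m\right) + 4 = 4 + g + m$)
$-314896 - A{\left(N{\left(2 \left(3 - 1\right)^{2} \left(-3\right),13 \right)} \right)} = -314896 - 515 \left(4 + 2 \left(3 - 1\right)^{2} \left(-3\right) + 13\right) = -314896 - 515 \left(4 + 2 \cdot 2^{2} \left(-3\right) + 13\right) = -314896 - 515 \left(4 + 2 \cdot 4 \left(-3\right) + 13\right) = -314896 - 515 \left(4 + 8 \left(-3\right) + 13\right) = -314896 - 515 \left(4 - 24 + 13\right) = -314896 - 515 \left(-7\right) = -314896 - -3605 = -314896 + 3605 = -311291$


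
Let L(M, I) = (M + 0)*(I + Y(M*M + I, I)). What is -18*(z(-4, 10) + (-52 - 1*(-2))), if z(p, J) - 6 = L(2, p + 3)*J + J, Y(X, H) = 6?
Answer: -1188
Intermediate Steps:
L(M, I) = M*(6 + I) (L(M, I) = (M + 0)*(I + 6) = M*(6 + I))
z(p, J) = 6 + J + J*(18 + 2*p) (z(p, J) = 6 + ((2*(6 + (p + 3)))*J + J) = 6 + ((2*(6 + (3 + p)))*J + J) = 6 + ((2*(9 + p))*J + J) = 6 + ((18 + 2*p)*J + J) = 6 + (J*(18 + 2*p) + J) = 6 + (J + J*(18 + 2*p)) = 6 + J + J*(18 + 2*p))
-18*(z(-4, 10) + (-52 - 1*(-2))) = -18*((6 + 10 + 2*10*(9 - 4)) + (-52 - 1*(-2))) = -18*((6 + 10 + 2*10*5) + (-52 + 2)) = -18*((6 + 10 + 100) - 50) = -18*(116 - 50) = -18*66 = -1188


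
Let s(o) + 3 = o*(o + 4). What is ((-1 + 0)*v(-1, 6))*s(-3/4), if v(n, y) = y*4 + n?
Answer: 2001/16 ≈ 125.06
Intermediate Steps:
s(o) = -3 + o*(4 + o) (s(o) = -3 + o*(o + 4) = -3 + o*(4 + o))
v(n, y) = n + 4*y (v(n, y) = 4*y + n = n + 4*y)
((-1 + 0)*v(-1, 6))*s(-3/4) = ((-1 + 0)*(-1 + 4*6))*(-3 + (-3/4)² + 4*(-3/4)) = (-(-1 + 24))*(-3 + (-3*¼)² + 4*(-3*¼)) = (-1*23)*(-3 + (-¾)² + 4*(-¾)) = -23*(-3 + 9/16 - 3) = -23*(-87/16) = 2001/16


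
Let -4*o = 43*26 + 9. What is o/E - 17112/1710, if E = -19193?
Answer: -218632549/21880020 ≈ -9.9923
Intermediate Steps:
o = -1127/4 (o = -(43*26 + 9)/4 = -(1118 + 9)/4 = -¼*1127 = -1127/4 ≈ -281.75)
o/E - 17112/1710 = -1127/4/(-19193) - 17112/1710 = -1127/4*(-1/19193) - 17112*1/1710 = 1127/76772 - 2852/285 = -218632549/21880020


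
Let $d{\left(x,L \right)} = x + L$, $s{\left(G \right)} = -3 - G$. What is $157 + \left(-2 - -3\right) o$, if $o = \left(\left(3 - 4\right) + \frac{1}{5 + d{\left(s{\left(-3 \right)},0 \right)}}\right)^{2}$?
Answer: $\frac{3941}{25} \approx 157.64$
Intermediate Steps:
$d{\left(x,L \right)} = L + x$
$o = \frac{16}{25}$ ($o = \left(\left(3 - 4\right) + \frac{1}{5 + \left(0 - 0\right)}\right)^{2} = \left(-1 + \frac{1}{5 + \left(0 + \left(-3 + 3\right)\right)}\right)^{2} = \left(-1 + \frac{1}{5 + \left(0 + 0\right)}\right)^{2} = \left(-1 + \frac{1}{5 + 0}\right)^{2} = \left(-1 + \frac{1}{5}\right)^{2} = \left(- \frac{4}{5}\right)^{2} = \frac{16}{25} \approx 0.64$)
$157 + \left(-2 - -3\right) o = 157 + \left(-2 - -3\right) \frac{16}{25} = 157 + \left(-2 + 3\right) \frac{16}{25} = 157 + 1 \cdot \frac{16}{25} = 157 + \frac{16}{25} = \frac{3941}{25}$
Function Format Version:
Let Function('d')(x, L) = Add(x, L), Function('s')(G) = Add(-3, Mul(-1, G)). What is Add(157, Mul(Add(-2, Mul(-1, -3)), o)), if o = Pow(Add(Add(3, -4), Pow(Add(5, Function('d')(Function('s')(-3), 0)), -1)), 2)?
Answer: Rational(3941, 25) ≈ 157.64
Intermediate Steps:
Function('d')(x, L) = Add(L, x)
o = Rational(16, 25) (o = Pow(Add(Add(3, -4), Pow(Add(5, Add(0, Add(-3, Mul(-1, -3)))), -1)), 2) = Pow(Add(-1, Pow(Add(5, Add(0, Add(-3, 3))), -1)), 2) = Pow(Add(-1, Pow(Add(5, Add(0, 0)), -1)), 2) = Pow(Add(-1, Pow(Add(5, 0), -1)), 2) = Pow(Add(-1, Pow(5, -1)), 2) = Pow(Add(-1, Rational(1, 5)), 2) = Pow(Rational(-4, 5), 2) = Rational(16, 25) ≈ 0.64000)
Add(157, Mul(Add(-2, Mul(-1, -3)), o)) = Add(157, Mul(Add(-2, Mul(-1, -3)), Rational(16, 25))) = Add(157, Mul(Add(-2, 3), Rational(16, 25))) = Add(157, Mul(1, Rational(16, 25))) = Add(157, Rational(16, 25)) = Rational(3941, 25)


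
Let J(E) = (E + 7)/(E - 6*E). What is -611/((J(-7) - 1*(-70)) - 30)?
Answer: -611/40 ≈ -15.275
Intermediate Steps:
J(E) = -(7 + E)/(5*E) (J(E) = (7 + E)/((-5*E)) = (7 + E)*(-1/(5*E)) = -(7 + E)/(5*E))
-611/((J(-7) - 1*(-70)) - 30) = -611/(((1/5)*(-7 - 1*(-7))/(-7) - 1*(-70)) - 30) = -611/(((1/5)*(-1/7)*(-7 + 7) + 70) - 30) = -611/(((1/5)*(-1/7)*0 + 70) - 30) = -611/((0 + 70) - 30) = -611/(70 - 30) = -611/40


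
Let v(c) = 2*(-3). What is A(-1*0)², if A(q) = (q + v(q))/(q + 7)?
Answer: 36/49 ≈ 0.73469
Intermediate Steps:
v(c) = -6
A(q) = (-6 + q)/(7 + q) (A(q) = (q - 6)/(q + 7) = (-6 + q)/(7 + q))
A(-1*0)² = ((-6 - 1*0)/(7 - 1*0))² = ((-6 + 0)/(7 + 0))² = (-6/7)² = 36/49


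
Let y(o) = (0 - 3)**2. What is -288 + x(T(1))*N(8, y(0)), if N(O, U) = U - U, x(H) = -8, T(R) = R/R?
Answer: -288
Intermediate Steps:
y(o) = 9 (y(o) = (-3)**2 = 9)
T(R) = 1
N(O, U) = 0
-288 + x(T(1))*N(8, y(0)) = -288 - 8*0 = -288 + 0 = -288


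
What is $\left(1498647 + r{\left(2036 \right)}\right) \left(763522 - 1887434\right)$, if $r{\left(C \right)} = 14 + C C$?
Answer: $-6343310999784$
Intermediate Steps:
$r{\left(C \right)} = 14 + C^{2}$
$\left(1498647 + r{\left(2036 \right)}\right) \left(763522 - 1887434\right) = \left(1498647 + \left(14 + 2036^{2}\right)\right) \left(763522 - 1887434\right) = \left(1498647 + \left(14 + 4145296\right)\right) \left(-1123912\right) = \left(1498647 + 4145310\right) \left(-1123912\right) = 5643957 \left(-1123912\right) = -6343310999784$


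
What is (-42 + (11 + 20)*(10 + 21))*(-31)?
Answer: -28489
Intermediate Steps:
(-42 + (11 + 20)*(10 + 21))*(-31) = (-42 + 31*31)*(-31) = (-42 + 961)*(-31) = 919*(-31) = -28489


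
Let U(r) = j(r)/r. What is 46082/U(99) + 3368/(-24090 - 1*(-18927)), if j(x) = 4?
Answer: 11777100881/10326 ≈ 1.1405e+6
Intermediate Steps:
U(r) = 4/r
46082/U(99) + 3368/(-24090 - 1*(-18927)) = 46082/((4/99)) + 3368/(-24090 - 1*(-18927)) = 46082/((4*(1/99))) + 3368/(-24090 + 18927) = 46082/(4/99) + 3368/(-5163) = 46082*(99/4) + 3368*(-1/5163) = 2281059/2 - 3368/5163 = 11777100881/10326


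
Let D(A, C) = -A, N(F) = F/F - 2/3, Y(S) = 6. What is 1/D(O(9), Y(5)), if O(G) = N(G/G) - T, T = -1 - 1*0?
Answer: -3/4 ≈ -0.75000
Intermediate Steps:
T = -1 (T = -1 + 0 = -1)
N(F) = 1/3 (N(F) = 1 - 2*1/3 = 1 - 2/3 = 1/3)
O(G) = 4/3 (O(G) = 1/3 - 1*(-1) = 1/3 + 1 = 4/3)
1/D(O(9), Y(5)) = 1/(-1*4/3) = 1/(-4/3) = -3/4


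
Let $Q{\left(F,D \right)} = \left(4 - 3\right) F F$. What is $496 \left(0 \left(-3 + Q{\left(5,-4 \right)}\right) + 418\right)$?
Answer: $207328$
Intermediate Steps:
$Q{\left(F,D \right)} = F^{2}$ ($Q{\left(F,D \right)} = \left(4 - 3\right) F F = 1 F F = F F = F^{2}$)
$496 \left(0 \left(-3 + Q{\left(5,-4 \right)}\right) + 418\right) = 496 \left(0 \left(-3 + 5^{2}\right) + 418\right) = 496 \left(0 \left(-3 + 25\right) + 418\right) = 496 \left(0 \cdot 22 + 418\right) = 496 \left(0 + 418\right) = 496 \cdot 418 = 207328$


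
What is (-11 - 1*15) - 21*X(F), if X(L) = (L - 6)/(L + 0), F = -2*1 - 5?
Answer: -65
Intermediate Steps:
F = -7 (F = -2 - 5 = -7)
X(L) = (-6 + L)/L
(-11 - 1*15) - 21*X(F) = (-11 - 1*15) - 21*(-6 - 7)/(-7) = (-11 - 15) - (-3)*(-13) = -26 - 21*13/7 = -26 - 39 = -65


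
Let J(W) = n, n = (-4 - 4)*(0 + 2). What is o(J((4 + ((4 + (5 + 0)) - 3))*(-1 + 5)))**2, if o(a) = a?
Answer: 256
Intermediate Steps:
n = -16 (n = -8*2 = -16)
J(W) = -16
o(J((4 + ((4 + (5 + 0)) - 3))*(-1 + 5)))**2 = (-16)**2 = 256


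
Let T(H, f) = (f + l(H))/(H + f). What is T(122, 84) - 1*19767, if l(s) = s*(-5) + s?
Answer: -2036203/103 ≈ -19769.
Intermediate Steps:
l(s) = -4*s (l(s) = -5*s + s = -4*s)
T(H, f) = (f - 4*H)/(H + f)
T(122, 84) - 1*19767 = (84 - 4*122)/(122 + 84) - 1*19767 = (84 - 488)/206 - 19767 = (1/206)*(-404) - 19767 = -202/103 - 19767 = -2036203/103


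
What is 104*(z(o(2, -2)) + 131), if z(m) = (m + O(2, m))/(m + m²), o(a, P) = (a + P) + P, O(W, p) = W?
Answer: 13624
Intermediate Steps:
o(a, P) = a + 2*P (o(a, P) = (P + a) + P = a + 2*P)
z(m) = (2 + m)/(m + m²) (z(m) = (m + 2)/(m + m²) = (2 + m)/(m + m²))
104*(z(o(2, -2)) + 131) = 104*((2 + (2 + 2*(-2)))/((2 + 2*(-2))*(1 + (2 + 2*(-2)))) + 131) = 104*((2 + (2 - 4))/((2 - 4)*(1 + (2 - 4))) + 131) = 104*((2 - 2)/((-2)*(1 - 2)) + 131) = 104*(-½*0/(-1) + 131) = 104*(-½*(-1)*0 + 131) = 104*(0 + 131) = 104*131 = 13624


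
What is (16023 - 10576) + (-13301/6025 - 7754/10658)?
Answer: 174793814621/32107225 ≈ 5444.1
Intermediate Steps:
(16023 - 10576) + (-13301/6025 - 7754/10658) = 5447 + (-13301*1/6025 - 7754*1/10658) = 5447 + (-13301/6025 - 3877/5329) = 5447 - 94239954/32107225 = 174793814621/32107225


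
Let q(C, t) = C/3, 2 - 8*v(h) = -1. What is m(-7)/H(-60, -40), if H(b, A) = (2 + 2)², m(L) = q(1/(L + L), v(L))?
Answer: -1/672 ≈ -0.0014881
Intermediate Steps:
v(h) = 3/8 (v(h) = ¼ - ⅛*(-1) = ¼ + ⅛ = 3/8)
q(C, t) = C/3 (q(C, t) = C*(⅓) = C/3)
m(L) = 1/(6*L) (m(L) = 1/(3*(L + L)) = 1/(3*((2*L))) = (1/(2*L))/3 = 1/(6*L))
H(b, A) = 16 (H(b, A) = 4² = 16)
m(-7)/H(-60, -40) = ((⅙)/(-7))/16 = ((⅙)*(-⅐))*(1/16) = -1/42*1/16 = -1/672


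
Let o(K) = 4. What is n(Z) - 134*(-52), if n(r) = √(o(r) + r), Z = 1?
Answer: 6968 + √5 ≈ 6970.2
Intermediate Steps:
n(r) = √(4 + r)
n(Z) - 134*(-52) = √(4 + 1) - 134*(-52) = √5 + 6968 = 6968 + √5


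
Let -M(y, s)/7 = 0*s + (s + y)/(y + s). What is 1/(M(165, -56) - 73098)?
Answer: -1/73105 ≈ -1.3679e-5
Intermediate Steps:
M(y, s) = -7 (M(y, s) = -7*(0*s + (s + y)/(y + s)) = -7*(0 + (s + y)/(s + y)) = -7*(0 + 1) = -7*1 = -7)
1/(M(165, -56) - 73098) = 1/(-7 - 73098) = 1/(-73105) = -1/73105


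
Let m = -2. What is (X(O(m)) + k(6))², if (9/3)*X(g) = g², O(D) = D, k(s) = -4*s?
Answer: 4624/9 ≈ 513.78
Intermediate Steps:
X(g) = g²/3
(X(O(m)) + k(6))² = ((⅓)*(-2)² - 4*6)² = ((⅓)*4 - 24)² = (4/3 - 24)² = (-68/3)² = 4624/9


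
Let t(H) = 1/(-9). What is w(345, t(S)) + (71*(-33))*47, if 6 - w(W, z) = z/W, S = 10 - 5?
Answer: -341907074/3105 ≈ -1.1012e+5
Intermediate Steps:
S = 5
t(H) = -⅑
w(W, z) = 6 - z/W
w(345, t(S)) + (71*(-33))*47 = (6 - 1*(-⅑)/345) + (71*(-33))*47 = (6 - 1*(-⅑)*1/345) - 2343*47 = (6 + 1/3105) - 110121 = 18631/3105 - 110121 = -341907074/3105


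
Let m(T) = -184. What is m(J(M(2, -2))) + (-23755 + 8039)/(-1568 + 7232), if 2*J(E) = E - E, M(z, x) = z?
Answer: -264473/1416 ≈ -186.77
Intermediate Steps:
J(E) = 0 (J(E) = (E - E)/2 = (½)*0 = 0)
m(J(M(2, -2))) + (-23755 + 8039)/(-1568 + 7232) = -184 + (-23755 + 8039)/(-1568 + 7232) = -184 - 15716/5664 = -184 - 15716*1/5664 = -184 - 3929/1416 = -264473/1416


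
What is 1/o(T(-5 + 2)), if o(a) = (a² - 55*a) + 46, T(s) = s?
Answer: 1/220 ≈ 0.0045455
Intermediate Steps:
o(a) = 46 + a² - 55*a
1/o(T(-5 + 2)) = 1/(46 + (-5 + 2)² - 55*(-5 + 2)) = 1/(46 + (-3)² - 55*(-3)) = 1/(46 + 9 + 165) = 1/220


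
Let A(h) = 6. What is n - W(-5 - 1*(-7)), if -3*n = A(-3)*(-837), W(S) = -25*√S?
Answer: 1674 + 25*√2 ≈ 1709.4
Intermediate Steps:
n = 1674 (n = -2*(-837) = -⅓*(-5022) = 1674)
n - W(-5 - 1*(-7)) = 1674 - (-25)*√(-5 - 1*(-7)) = 1674 - (-25)*√(-5 + 7) = 1674 - (-25)*√2 = 1674 + 25*√2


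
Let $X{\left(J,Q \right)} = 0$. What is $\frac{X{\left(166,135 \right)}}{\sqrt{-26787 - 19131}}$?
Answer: $0$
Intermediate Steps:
$\frac{X{\left(166,135 \right)}}{\sqrt{-26787 - 19131}} = \frac{0}{\sqrt{-26787 - 19131}} = \frac{0}{\sqrt{-45918}} = \frac{0}{3 i \sqrt{5102}} = 0 \left(- \frac{i \sqrt{5102}}{15306}\right) = 0$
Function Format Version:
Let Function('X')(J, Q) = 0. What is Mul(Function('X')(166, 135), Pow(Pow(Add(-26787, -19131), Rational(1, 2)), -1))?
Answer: 0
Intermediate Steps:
Mul(Function('X')(166, 135), Pow(Pow(Add(-26787, -19131), Rational(1, 2)), -1)) = Mul(0, Pow(Pow(Add(-26787, -19131), Rational(1, 2)), -1)) = Mul(0, Pow(Pow(-45918, Rational(1, 2)), -1)) = Mul(0, Pow(Mul(3, I, Pow(5102, Rational(1, 2))), -1)) = Mul(0, Mul(Rational(-1, 15306), I, Pow(5102, Rational(1, 2)))) = 0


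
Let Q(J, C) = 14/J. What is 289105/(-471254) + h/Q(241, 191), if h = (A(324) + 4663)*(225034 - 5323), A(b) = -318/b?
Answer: 149569263988047523/8482572 ≈ 1.7633e+10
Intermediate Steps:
h = 18437341513/18 (h = (-318/324 + 4663)*(225034 - 5323) = (-318*1/324 + 4663)*219711 = (-53/54 + 4663)*219711 = (251749/54)*219711 = 18437341513/18 ≈ 1.0243e+9)
289105/(-471254) + h/Q(241, 191) = 289105/(-471254) + 18437341513/(18*((14/241))) = 289105*(-1/471254) + 18437341513/(18*((14*(1/241)))) = -289105/471254 + 18437341513/(18*(14/241)) = -289105/471254 + (18437341513/18)*(241/14) = -289105/471254 + 4443399304633/252 = 149569263988047523/8482572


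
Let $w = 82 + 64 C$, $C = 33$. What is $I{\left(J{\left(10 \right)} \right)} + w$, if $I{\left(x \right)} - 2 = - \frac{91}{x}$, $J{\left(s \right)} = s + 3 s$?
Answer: $\frac{87749}{40} \approx 2193.7$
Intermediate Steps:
$J{\left(s \right)} = 4 s$
$I{\left(x \right)} = 2 - \frac{91}{x}$
$w = 2194$ ($w = 82 + 64 \cdot 33 = 82 + 2112 = 2194$)
$I{\left(J{\left(10 \right)} \right)} + w = \left(2 - \frac{91}{4 \cdot 10}\right) + 2194 = \left(2 - \frac{91}{40}\right) + 2194 = - \frac{11}{40} + 2194 = \frac{87749}{40}$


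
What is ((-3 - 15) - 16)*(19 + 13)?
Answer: -1088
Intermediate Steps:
((-3 - 15) - 16)*(19 + 13) = (-18 - 16)*32 = -34*32 = -1088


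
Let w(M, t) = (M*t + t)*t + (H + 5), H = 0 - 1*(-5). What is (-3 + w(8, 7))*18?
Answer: 8064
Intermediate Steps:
H = 5 (H = 0 + 5 = 5)
w(M, t) = 10 + t*(t + M*t) (w(M, t) = (M*t + t)*t + (5 + 5) = (t + M*t)*t + 10 = t*(t + M*t) + 10 = 10 + t*(t + M*t))
(-3 + w(8, 7))*18 = (-3 + (10 + 7² + 8*7²))*18 = (-3 + (10 + 49 + 8*49))*18 = (-3 + (10 + 49 + 392))*18 = (-3 + 451)*18 = 448*18 = 8064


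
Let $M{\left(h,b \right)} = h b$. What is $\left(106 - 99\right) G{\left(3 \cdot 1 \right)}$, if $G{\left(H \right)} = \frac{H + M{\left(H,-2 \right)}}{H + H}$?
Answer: $- \frac{7}{2} \approx -3.5$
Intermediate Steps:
$M{\left(h,b \right)} = b h$
$G{\left(H \right)} = - \frac{1}{2}$ ($G{\left(H \right)} = \frac{H - 2 H}{H + H} = \frac{\left(-1\right) H}{2 H} = - H \frac{1}{2 H} = - \frac{1}{2}$)
$\left(106 - 99\right) G{\left(3 \cdot 1 \right)} = \left(106 - 99\right) \left(- \frac{1}{2}\right) = 7 \left(- \frac{1}{2}\right) = - \frac{7}{2}$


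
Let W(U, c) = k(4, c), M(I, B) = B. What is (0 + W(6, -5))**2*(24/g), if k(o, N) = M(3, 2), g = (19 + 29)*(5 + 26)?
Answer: 2/31 ≈ 0.064516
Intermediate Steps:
g = 1488 (g = 48*31 = 1488)
k(o, N) = 2
W(U, c) = 2
(0 + W(6, -5))**2*(24/g) = (0 + 2)**2*(24/1488) = 2**2*(24*(1/1488)) = 4*(1/62) = 2/31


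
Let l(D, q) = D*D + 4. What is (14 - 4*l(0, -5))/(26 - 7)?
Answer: -2/19 ≈ -0.10526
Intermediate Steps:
l(D, q) = 4 + D**2 (l(D, q) = D**2 + 4 = 4 + D**2)
(14 - 4*l(0, -5))/(26 - 7) = (14 - 4*(4 + 0**2))/(26 - 7) = (14 - 4*(4 + 0))/19 = (14 - 4*4)/19 = (14 - 16)/19 = (1/19)*(-2) = -2/19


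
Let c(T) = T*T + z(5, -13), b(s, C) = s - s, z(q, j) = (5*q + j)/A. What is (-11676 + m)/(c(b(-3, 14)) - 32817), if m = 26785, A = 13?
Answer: -196417/426609 ≈ -0.46041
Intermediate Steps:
z(q, j) = j/13 + 5*q/13 (z(q, j) = (5*q + j)/13 = (j + 5*q)*(1/13) = j/13 + 5*q/13)
b(s, C) = 0
c(T) = 12/13 + T**2 (c(T) = T*T + ((1/13)*(-13) + (5/13)*5) = T**2 + (-1 + 25/13) = T**2 + 12/13 = 12/13 + T**2)
(-11676 + m)/(c(b(-3, 14)) - 32817) = (-11676 + 26785)/((12/13 + 0**2) - 32817) = 15109/((12/13 + 0) - 32817) = 15109/(12/13 - 32817) = 15109/(-426609/13) = 15109*(-13/426609) = -196417/426609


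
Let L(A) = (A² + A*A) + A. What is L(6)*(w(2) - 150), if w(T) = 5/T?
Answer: -11505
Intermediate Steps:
L(A) = A + 2*A² (L(A) = (A² + A²) + A = 2*A² + A = A + 2*A²)
L(6)*(w(2) - 150) = (6*(1 + 2*6))*(5/2 - 150) = (6*(1 + 12))*(5*(½) - 150) = (6*13)*(5/2 - 150) = 78*(-295/2) = -11505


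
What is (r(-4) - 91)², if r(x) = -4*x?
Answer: 5625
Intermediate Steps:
(r(-4) - 91)² = (-4*(-4) - 91)² = (16 - 91)² = (-75)² = 5625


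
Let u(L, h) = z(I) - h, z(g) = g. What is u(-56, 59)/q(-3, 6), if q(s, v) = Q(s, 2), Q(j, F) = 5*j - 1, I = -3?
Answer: 31/8 ≈ 3.8750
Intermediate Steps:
Q(j, F) = -1 + 5*j
q(s, v) = -1 + 5*s
u(L, h) = -3 - h
u(-56, 59)/q(-3, 6) = (-3 - 1*59)/(-1 + 5*(-3)) = (-3 - 59)/(-1 - 15) = -62/(-16) = -1/16*(-62) = 31/8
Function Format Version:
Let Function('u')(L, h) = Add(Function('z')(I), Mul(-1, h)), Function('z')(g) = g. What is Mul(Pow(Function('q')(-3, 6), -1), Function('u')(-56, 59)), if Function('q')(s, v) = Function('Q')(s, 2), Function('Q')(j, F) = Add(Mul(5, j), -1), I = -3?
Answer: Rational(31, 8) ≈ 3.8750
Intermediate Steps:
Function('Q')(j, F) = Add(-1, Mul(5, j))
Function('q')(s, v) = Add(-1, Mul(5, s))
Function('u')(L, h) = Add(-3, Mul(-1, h))
Mul(Pow(Function('q')(-3, 6), -1), Function('u')(-56, 59)) = Mul(Pow(Add(-1, Mul(5, -3)), -1), Add(-3, Mul(-1, 59))) = Mul(Pow(Add(-1, -15), -1), Add(-3, -59)) = Mul(Pow(-16, -1), -62) = Mul(Rational(-1, 16), -62) = Rational(31, 8)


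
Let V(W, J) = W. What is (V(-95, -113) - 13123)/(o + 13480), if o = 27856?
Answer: -6609/20668 ≈ -0.31977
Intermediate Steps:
(V(-95, -113) - 13123)/(o + 13480) = (-95 - 13123)/(27856 + 13480) = -13218/41336 = -13218*1/41336 = -6609/20668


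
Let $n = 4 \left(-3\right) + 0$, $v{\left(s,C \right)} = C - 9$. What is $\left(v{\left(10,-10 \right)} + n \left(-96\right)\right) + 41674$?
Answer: $42807$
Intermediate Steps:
$v{\left(s,C \right)} = -9 + C$
$n = -12$ ($n = -12 + 0 = -12$)
$\left(v{\left(10,-10 \right)} + n \left(-96\right)\right) + 41674 = \left(\left(-9 - 10\right) - -1152\right) + 41674 = \left(-19 + 1152\right) + 41674 = 1133 + 41674 = 42807$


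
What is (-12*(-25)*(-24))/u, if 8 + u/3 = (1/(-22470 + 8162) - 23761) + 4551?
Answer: 6867840/54994229 ≈ 0.12488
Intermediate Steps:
u = -824913435/14308 (u = -24 + 3*((1/(-22470 + 8162) - 23761) + 4551) = -24 + 3*((1/(-14308) - 23761) + 4551) = -24 + 3*((-1/14308 - 23761) + 4551) = -24 + 3*(-339972389/14308 + 4551) = -24 + 3*(-274856681/14308) = -24 - 824570043/14308 = -824913435/14308 ≈ -57654.)
(-12*(-25)*(-24))/u = (-12*(-25)*(-24))/(-824913435/14308) = (300*(-24))*(-14308/824913435) = -7200*(-14308/824913435) = 6867840/54994229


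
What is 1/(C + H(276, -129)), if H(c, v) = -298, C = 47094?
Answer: 1/46796 ≈ 2.1369e-5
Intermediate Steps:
1/(C + H(276, -129)) = 1/(47094 - 298) = 1/46796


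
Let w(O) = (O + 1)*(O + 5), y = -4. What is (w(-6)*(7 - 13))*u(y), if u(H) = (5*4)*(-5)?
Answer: 3000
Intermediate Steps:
u(H) = -100 (u(H) = 20*(-5) = -100)
w(O) = (1 + O)*(5 + O)
(w(-6)*(7 - 13))*u(y) = ((5 + (-6)² + 6*(-6))*(7 - 13))*(-100) = ((5 + 36 - 36)*(-6))*(-100) = (5*(-6))*(-100) = -30*(-100) = 3000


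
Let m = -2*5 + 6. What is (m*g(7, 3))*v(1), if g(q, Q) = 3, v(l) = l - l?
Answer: 0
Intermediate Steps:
v(l) = 0
m = -4 (m = -10 + 6 = -4)
(m*g(7, 3))*v(1) = -4*3*0 = -12*0 = 0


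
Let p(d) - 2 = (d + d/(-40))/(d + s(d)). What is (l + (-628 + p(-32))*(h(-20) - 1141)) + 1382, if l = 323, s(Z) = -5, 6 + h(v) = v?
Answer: 135283643/185 ≈ 7.3126e+5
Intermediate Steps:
h(v) = -6 + v
p(d) = 2 + 39*d/(40*(-5 + d)) (p(d) = 2 + (d + d/(-40))/(d - 5) = 2 + (d + d*(-1/40))/(-5 + d) = 2 + (d - d/40)/(-5 + d) = 2 + (39*d/40)/(-5 + d) = 2 + 39*d/(40*(-5 + d)))
(l + (-628 + p(-32))*(h(-20) - 1141)) + 1382 = (323 + (-628 + (-400 + 119*(-32))/(40*(-5 - 32)))*((-6 - 20) - 1141)) + 1382 = (323 + (-628 + (1/40)*(-400 - 3808)/(-37))*(-26 - 1141)) + 1382 = (323 + (-628 + (1/40)*(-1/37)*(-4208))*(-1167)) + 1382 = (323 + (-628 + 526/185)*(-1167)) + 1382 = (323 - 115654/185*(-1167)) + 1382 = (323 + 134968218/185) + 1382 = 135027973/185 + 1382 = 135283643/185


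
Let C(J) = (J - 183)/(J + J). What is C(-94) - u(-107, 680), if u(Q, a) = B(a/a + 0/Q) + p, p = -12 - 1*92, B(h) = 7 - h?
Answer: 18701/188 ≈ 99.473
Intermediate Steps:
p = -104 (p = -12 - 92 = -104)
C(J) = (-183 + J)/(2*J) (C(J) = (-183 + J)/((2*J)) = (-183 + J)*(1/(2*J)) = (-183 + J)/(2*J))
u(Q, a) = -98 (u(Q, a) = (7 - (a/a + 0/Q)) - 104 = (7 - (1 + 0)) - 104 = (7 - 1*1) - 104 = (7 - 1) - 104 = 6 - 104 = -98)
C(-94) - u(-107, 680) = (½)*(-183 - 94)/(-94) - 1*(-98) = (½)*(-1/94)*(-277) + 98 = 277/188 + 98 = 18701/188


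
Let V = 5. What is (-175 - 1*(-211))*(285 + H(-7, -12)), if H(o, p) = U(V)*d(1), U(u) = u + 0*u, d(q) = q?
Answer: 10440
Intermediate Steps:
U(u) = u (U(u) = u + 0 = u)
H(o, p) = 5 (H(o, p) = 5*1 = 5)
(-175 - 1*(-211))*(285 + H(-7, -12)) = (-175 - 1*(-211))*(285 + 5) = (-175 + 211)*290 = 36*290 = 10440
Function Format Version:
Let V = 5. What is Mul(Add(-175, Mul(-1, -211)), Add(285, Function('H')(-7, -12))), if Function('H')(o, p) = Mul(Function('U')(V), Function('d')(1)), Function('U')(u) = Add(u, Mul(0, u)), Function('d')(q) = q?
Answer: 10440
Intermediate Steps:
Function('U')(u) = u (Function('U')(u) = Add(u, 0) = u)
Function('H')(o, p) = 5 (Function('H')(o, p) = Mul(5, 1) = 5)
Mul(Add(-175, Mul(-1, -211)), Add(285, Function('H')(-7, -12))) = Mul(Add(-175, Mul(-1, -211)), Add(285, 5)) = Mul(Add(-175, 211), 290) = Mul(36, 290) = 10440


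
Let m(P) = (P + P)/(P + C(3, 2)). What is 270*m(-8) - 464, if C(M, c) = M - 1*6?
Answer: -784/11 ≈ -71.273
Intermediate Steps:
C(M, c) = -6 + M (C(M, c) = M - 6 = -6 + M)
m(P) = 2*P/(-3 + P) (m(P) = (P + P)/(P + (-6 + 3)) = (2*P)/(P - 3) = (2*P)/(-3 + P) = 2*P/(-3 + P))
270*m(-8) - 464 = 270*(2*(-8)/(-3 - 8)) - 464 = 270*(2*(-8)/(-11)) - 464 = 270*(2*(-8)*(-1/11)) - 464 = 270*(16/11) - 464 = 4320/11 - 464 = -784/11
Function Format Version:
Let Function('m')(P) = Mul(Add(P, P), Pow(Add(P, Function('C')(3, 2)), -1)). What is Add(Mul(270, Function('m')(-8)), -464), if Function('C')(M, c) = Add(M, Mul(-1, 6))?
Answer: Rational(-784, 11) ≈ -71.273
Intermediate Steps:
Function('C')(M, c) = Add(-6, M) (Function('C')(M, c) = Add(M, -6) = Add(-6, M))
Function('m')(P) = Mul(2, P, Pow(Add(-3, P), -1)) (Function('m')(P) = Mul(Add(P, P), Pow(Add(P, Add(-6, 3)), -1)) = Mul(Mul(2, P), Pow(Add(P, -3), -1)) = Mul(Mul(2, P), Pow(Add(-3, P), -1)) = Mul(2, P, Pow(Add(-3, P), -1)))
Add(Mul(270, Function('m')(-8)), -464) = Add(Mul(270, Mul(2, -8, Pow(Add(-3, -8), -1))), -464) = Add(Mul(270, Mul(2, -8, Pow(-11, -1))), -464) = Add(Mul(270, Mul(2, -8, Rational(-1, 11))), -464) = Add(Mul(270, Rational(16, 11)), -464) = Add(Rational(4320, 11), -464) = Rational(-784, 11)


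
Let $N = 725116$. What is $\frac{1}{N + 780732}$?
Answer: $\frac{1}{1505848} \approx 6.6408 \cdot 10^{-7}$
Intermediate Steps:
$\frac{1}{N + 780732} = \frac{1}{725116 + 780732} = \frac{1}{1505848}$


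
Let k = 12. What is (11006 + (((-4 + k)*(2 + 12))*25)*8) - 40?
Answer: 33366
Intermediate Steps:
(11006 + (((-4 + k)*(2 + 12))*25)*8) - 40 = (11006 + (((-4 + 12)*(2 + 12))*25)*8) - 40 = (11006 + ((8*14)*25)*8) - 40 = (11006 + (112*25)*8) - 40 = (11006 + 2800*8) - 40 = (11006 + 22400) - 40 = 33406 - 40 = 33366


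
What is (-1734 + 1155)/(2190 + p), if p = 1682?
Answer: -579/3872 ≈ -0.14954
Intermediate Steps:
(-1734 + 1155)/(2190 + p) = (-1734 + 1155)/(2190 + 1682) = -579/3872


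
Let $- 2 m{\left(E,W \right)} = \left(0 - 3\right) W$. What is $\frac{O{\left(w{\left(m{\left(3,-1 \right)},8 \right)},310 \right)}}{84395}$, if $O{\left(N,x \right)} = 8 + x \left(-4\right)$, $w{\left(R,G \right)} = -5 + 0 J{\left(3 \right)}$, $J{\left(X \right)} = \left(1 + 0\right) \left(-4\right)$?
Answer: $- \frac{1232}{84395} \approx -0.014598$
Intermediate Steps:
$m{\left(E,W \right)} = \frac{3 W}{2}$ ($m{\left(E,W \right)} = - \frac{\left(0 - 3\right) W}{2} = - \frac{\left(-3\right) W}{2} = \frac{3 W}{2}$)
$J{\left(X \right)} = -4$ ($J{\left(X \right)} = 1 \left(-4\right) = -4$)
$w{\left(R,G \right)} = -5$ ($w{\left(R,G \right)} = -5 + 0 \left(-4\right) = -5 + 0 = -5$)
$O{\left(N,x \right)} = 8 - 4 x$
$\frac{O{\left(w{\left(m{\left(3,-1 \right)},8 \right)},310 \right)}}{84395} = \frac{8 - 1240}{84395} = \left(8 - 1240\right) \frac{1}{84395} = \left(-1232\right) \frac{1}{84395} = - \frac{1232}{84395}$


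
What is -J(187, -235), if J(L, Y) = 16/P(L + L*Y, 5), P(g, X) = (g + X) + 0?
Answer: 16/43753 ≈ 0.00036569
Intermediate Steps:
P(g, X) = X + g (P(g, X) = (X + g) + 0 = X + g)
J(L, Y) = 16/(5 + L + L*Y) (J(L, Y) = 16/(5 + (L + L*Y)) = 16/(5 + L + L*Y))
-J(187, -235) = -16/(5 + 187*(1 - 235)) = -16/(5 + 187*(-234)) = -16/(5 - 43758) = -16/(-43753) = -16*(-1)/43753 = -1*(-16/43753) = 16/43753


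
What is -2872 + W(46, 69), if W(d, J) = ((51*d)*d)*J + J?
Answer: 7443401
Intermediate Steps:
W(d, J) = J + 51*J*d**2 (W(d, J) = (51*d**2)*J + J = 51*J*d**2 + J = J + 51*J*d**2)
-2872 + W(46, 69) = -2872 + 69*(1 + 51*46**2) = -2872 + 69*(1 + 51*2116) = -2872 + 69*(1 + 107916) = -2872 + 69*107917 = -2872 + 7446273 = 7443401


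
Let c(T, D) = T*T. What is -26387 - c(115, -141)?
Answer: -39612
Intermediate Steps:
c(T, D) = T²
-26387 - c(115, -141) = -26387 - 1*115² = -26387 - 1*13225 = -26387 - 13225 = -39612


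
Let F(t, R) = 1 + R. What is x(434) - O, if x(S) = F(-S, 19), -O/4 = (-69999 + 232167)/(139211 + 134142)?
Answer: 6115732/273353 ≈ 22.373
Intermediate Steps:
O = -648672/273353 (O = -4*(-69999 + 232167)/(139211 + 134142) = -648672/273353 ≈ -2.3730)
x(S) = 20 (x(S) = 1 + 19 = 20)
x(434) - O = 20 - 1*(-648672/273353) = 20 + 648672/273353 = 6115732/273353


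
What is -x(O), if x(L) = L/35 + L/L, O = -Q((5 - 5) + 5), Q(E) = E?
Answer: -6/7 ≈ -0.85714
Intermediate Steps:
O = -5 (O = -((5 - 5) + 5) = -(0 + 5) = -1*5 = -5)
x(L) = 1 + L/35 (x(L) = L*(1/35) + 1 = L/35 + 1 = 1 + L/35)
-x(O) = -(1 + (1/35)*(-5)) = -(1 - 1/7) = -1*6/7 = -6/7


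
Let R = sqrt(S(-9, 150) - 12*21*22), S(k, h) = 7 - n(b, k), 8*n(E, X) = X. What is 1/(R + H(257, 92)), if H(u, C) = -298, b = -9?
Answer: -2384/754719 - 2*I*sqrt(88574)/754719 ≈ -0.0031588 - 0.00078867*I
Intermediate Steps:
n(E, X) = X/8
S(k, h) = 7 - k/8
R = I*sqrt(88574)/4 (R = sqrt((7 - 1/8*(-9)) - 12*21*22) = sqrt((7 + 9/8) - 252*22) = sqrt(65/8 - 5544) = sqrt(-44287/8) = I*sqrt(88574)/4 ≈ 74.403*I)
1/(R + H(257, 92)) = 1/(I*sqrt(88574)/4 - 298) = 1/(-298 + I*sqrt(88574)/4)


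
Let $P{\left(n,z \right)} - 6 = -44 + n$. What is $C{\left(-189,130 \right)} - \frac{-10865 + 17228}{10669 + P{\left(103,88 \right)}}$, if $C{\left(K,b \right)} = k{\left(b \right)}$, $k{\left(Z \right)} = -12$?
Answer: $- \frac{45057}{3578} \approx -12.593$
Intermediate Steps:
$P{\left(n,z \right)} = -38 + n$ ($P{\left(n,z \right)} = 6 + \left(-44 + n\right) = -38 + n$)
$C{\left(K,b \right)} = -12$
$C{\left(-189,130 \right)} - \frac{-10865 + 17228}{10669 + P{\left(103,88 \right)}} = -12 - \frac{-10865 + 17228}{10669 + \left(-38 + 103\right)} = -12 - \frac{6363}{10669 + 65} = -12 - \frac{6363}{10734} = -12 - 6363 \cdot \frac{1}{10734} = -12 - \frac{2121}{3578} = - \frac{45057}{3578}$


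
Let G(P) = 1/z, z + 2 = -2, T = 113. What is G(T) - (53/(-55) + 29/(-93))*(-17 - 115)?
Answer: -104539/620 ≈ -168.61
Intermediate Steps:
z = -4 (z = -2 - 2 = -4)
G(P) = -1/4 (G(P) = 1/(-4) = -1/4)
G(T) - (53/(-55) + 29/(-93))*(-17 - 115) = -1/4 - (53/(-55) + 29/(-93))*(-17 - 115) = -1/4 - (53*(-1/55) + 29*(-1/93))*(-132) = -1/4 - (-53/55 - 29/93)*(-132) = -1/4 - (-6524)*(-132)/5115 = -1/4 - 1*26096/155 = -1/4 - 26096/155 = -104539/620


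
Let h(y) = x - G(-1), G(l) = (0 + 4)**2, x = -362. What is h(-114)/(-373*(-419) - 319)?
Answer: -189/77984 ≈ -0.0024236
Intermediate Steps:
G(l) = 16 (G(l) = 4**2 = 16)
h(y) = -378 (h(y) = -362 - 1*16 = -362 - 16 = -378)
h(-114)/(-373*(-419) - 319) = -378/(-373*(-419) - 319) = -378/(156287 - 319) = -378/155968 = -378*1/155968 = -189/77984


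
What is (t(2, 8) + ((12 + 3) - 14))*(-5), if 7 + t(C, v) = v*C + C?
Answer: -60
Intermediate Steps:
t(C, v) = -7 + C + C*v (t(C, v) = -7 + (v*C + C) = -7 + (C*v + C) = -7 + (C + C*v) = -7 + C + C*v)
(t(2, 8) + ((12 + 3) - 14))*(-5) = ((-7 + 2 + 2*8) + ((12 + 3) - 14))*(-5) = ((-7 + 2 + 16) + (15 - 14))*(-5) = (11 + 1)*(-5) = 12*(-5) = -60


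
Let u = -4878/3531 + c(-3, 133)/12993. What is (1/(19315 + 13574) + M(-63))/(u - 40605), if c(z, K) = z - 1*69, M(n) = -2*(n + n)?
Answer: -42248948886023/6807845089881621 ≈ -0.0062059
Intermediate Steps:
M(n) = -4*n
c(z, K) = -69 + z (c(z, K) = z - 69 = -69 + z)
u = -7070454/5097587 (u = -4878/3531 + (-69 - 3)/12993 = -4878*1/3531 - 72*1/12993 = -1626/1177 - 24/4331 = -7070454/5097587 ≈ -1.3870)
(1/(19315 + 13574) + M(-63))/(u - 40605) = (1/(19315 + 13574) - 4*(-63))/(-7070454/5097587 - 40605) = (1/32889 + 252)/(-206994590589/5097587) = (1/32889 + 252)*(-5097587/206994590589) = (8288029/32889)*(-5097587/206994590589) = -42248948886023/6807845089881621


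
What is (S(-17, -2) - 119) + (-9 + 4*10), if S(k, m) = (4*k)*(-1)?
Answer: -20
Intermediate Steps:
S(k, m) = -4*k
(S(-17, -2) - 119) + (-9 + 4*10) = (-4*(-17) - 119) + (-9 + 4*10) = (68 - 119) + (-9 + 40) = -51 + 31 = -20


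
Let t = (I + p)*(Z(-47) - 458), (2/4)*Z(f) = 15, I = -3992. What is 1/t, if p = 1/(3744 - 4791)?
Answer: 1047/1788879500 ≈ 5.8528e-7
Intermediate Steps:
Z(f) = 30 (Z(f) = 2*15 = 30)
p = -1/1047 (p = 1/(-1047) = -1/1047 ≈ -0.00095511)
t = 1788879500/1047 (t = (-3992 - 1/1047)*(30 - 458) = -4179625/1047*(-428) = 1788879500/1047 ≈ 1.7086e+6)
1/t = 1/(1788879500/1047) = 1047/1788879500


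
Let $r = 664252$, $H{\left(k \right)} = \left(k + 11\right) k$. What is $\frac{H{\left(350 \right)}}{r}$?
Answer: $\frac{63175}{332126} \approx 0.19021$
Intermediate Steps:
$H{\left(k \right)} = k \left(11 + k\right)$ ($H{\left(k \right)} = \left(11 + k\right) k = k \left(11 + k\right)$)
$\frac{H{\left(350 \right)}}{r} = \frac{350 \left(11 + 350\right)}{664252} = 350 \cdot 361 \cdot \frac{1}{664252} = 126350 \cdot \frac{1}{664252} = \frac{63175}{332126}$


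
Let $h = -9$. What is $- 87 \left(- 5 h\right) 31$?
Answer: $-121365$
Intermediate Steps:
$- 87 \left(- 5 h\right) 31 = - 87 \left(\left(-5\right) \left(-9\right)\right) 31 = \left(-87\right) 45 \cdot 31 = \left(-3915\right) 31 = -121365$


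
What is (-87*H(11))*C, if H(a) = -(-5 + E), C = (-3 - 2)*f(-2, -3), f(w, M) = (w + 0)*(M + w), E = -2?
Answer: 30450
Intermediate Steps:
f(w, M) = w*(M + w)
C = -50 (C = (-3 - 2)*(-2*(-3 - 2)) = -(-10)*(-5) = -5*10 = -50)
H(a) = 7 (H(a) = -(-5 - 2) = -1*(-7) = 7)
(-87*H(11))*C = -87*7*(-50) = -609*(-50) = 30450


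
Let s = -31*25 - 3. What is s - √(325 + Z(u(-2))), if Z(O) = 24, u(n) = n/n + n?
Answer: -778 - √349 ≈ -796.68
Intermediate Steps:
u(n) = 1 + n
s = -778 (s = -775 - 3 = -778)
s - √(325 + Z(u(-2))) = -778 - √(325 + 24) = -778 - √349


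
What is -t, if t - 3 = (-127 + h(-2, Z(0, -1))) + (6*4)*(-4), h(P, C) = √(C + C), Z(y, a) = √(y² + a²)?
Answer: 220 - √2 ≈ 218.59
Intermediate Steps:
Z(y, a) = √(a² + y²)
h(P, C) = √2*√C (h(P, C) = √(2*C) = √2*√C)
t = -220 + √2 (t = 3 + ((-127 + √2*√(√((-1)² + 0²))) + (6*4)*(-4)) = 3 + ((-127 + √2*√(√(1 + 0))) + 24*(-4)) = 3 + ((-127 + √2*√(√1)) - 96) = 3 + ((-127 + √2*√1) - 96) = 3 + ((-127 + √2*1) - 96) = 3 + ((-127 + √2) - 96) = 3 + (-223 + √2) = -220 + √2 ≈ -218.59)
-t = -(-220 + √2) = 220 - √2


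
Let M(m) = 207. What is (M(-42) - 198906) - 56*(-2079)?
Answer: -82275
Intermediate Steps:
(M(-42) - 198906) - 56*(-2079) = (207 - 198906) - 56*(-2079) = -198699 + 116424 = -82275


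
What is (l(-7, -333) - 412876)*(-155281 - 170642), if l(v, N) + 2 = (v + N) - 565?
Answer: 134861396709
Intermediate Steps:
l(v, N) = -567 + N + v (l(v, N) = -2 + ((v + N) - 565) = -2 + ((N + v) - 565) = -2 + (-565 + N + v) = -567 + N + v)
(l(-7, -333) - 412876)*(-155281 - 170642) = ((-567 - 333 - 7) - 412876)*(-155281 - 170642) = (-907 - 412876)*(-325923) = -413783*(-325923) = 134861396709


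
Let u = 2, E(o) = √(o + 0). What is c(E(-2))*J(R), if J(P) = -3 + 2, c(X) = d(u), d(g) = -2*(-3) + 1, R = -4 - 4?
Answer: -7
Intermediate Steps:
E(o) = √o
R = -8
d(g) = 7 (d(g) = 6 + 1 = 7)
c(X) = 7
J(P) = -1
c(E(-2))*J(R) = 7*(-1) = -7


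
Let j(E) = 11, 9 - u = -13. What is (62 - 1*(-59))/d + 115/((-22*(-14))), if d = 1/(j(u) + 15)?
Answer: 969083/308 ≈ 3146.4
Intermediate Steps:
u = 22 (u = 9 - 1*(-13) = 9 + 13 = 22)
d = 1/26 (d = 1/(11 + 15) = 1/26 ≈ 0.038462)
(62 - 1*(-59))/d + 115/((-22*(-14))) = (62 - 1*(-59))/(1/26) + 115/((-22*(-14))) = (62 + 59)*26 + 115/308 = 121*26 + 115*(1/308) = 3146 + 115/308 = 969083/308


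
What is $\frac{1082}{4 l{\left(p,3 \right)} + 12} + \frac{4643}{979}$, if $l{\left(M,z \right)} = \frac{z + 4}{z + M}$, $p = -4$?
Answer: $- \frac{492495}{7832} \approx -62.882$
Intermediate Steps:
$l{\left(M,z \right)} = \frac{4 + z}{M + z}$
$\frac{1082}{4 l{\left(p,3 \right)} + 12} + \frac{4643}{979} = \frac{1082}{4 \frac{4 + 3}{-4 + 3} + 12} + \frac{4643}{979} = \frac{1082}{4 \frac{1}{-1} \cdot 7 + 12} + 4643 \cdot \frac{1}{979} = \frac{1082}{4 \left(\left(-1\right) 7\right) + 12} + \frac{4643}{979} = \frac{1082}{4 \left(-7\right) + 12} + \frac{4643}{979} = \frac{1082}{-28 + 12} + \frac{4643}{979} = \frac{1082}{-16} + \frac{4643}{979} = 1082 \left(- \frac{1}{16}\right) + \frac{4643}{979} = - \frac{541}{8} + \frac{4643}{979} = - \frac{492495}{7832}$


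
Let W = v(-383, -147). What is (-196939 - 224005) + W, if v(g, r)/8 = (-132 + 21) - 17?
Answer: -421968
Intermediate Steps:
v(g, r) = -1024 (v(g, r) = 8*((-132 + 21) - 17) = 8*(-111 - 17) = 8*(-128) = -1024)
W = -1024
(-196939 - 224005) + W = (-196939 - 224005) - 1024 = -420944 - 1024 = -421968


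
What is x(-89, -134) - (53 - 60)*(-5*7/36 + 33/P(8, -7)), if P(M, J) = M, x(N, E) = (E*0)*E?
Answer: 1589/72 ≈ 22.069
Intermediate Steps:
x(N, E) = 0 (x(N, E) = 0*E = 0)
x(-89, -134) - (53 - 60)*(-5*7/36 + 33/P(8, -7)) = 0 - (53 - 60)*(-5*7/36 + 33/8) = 0 - (-7)*(-35*1/36 + 33*(⅛)) = 0 - (-7)*(-35/36 + 33/8) = 0 - (-7)*227/72 = 0 - 1*(-1589/72) = 0 + 1589/72 = 1589/72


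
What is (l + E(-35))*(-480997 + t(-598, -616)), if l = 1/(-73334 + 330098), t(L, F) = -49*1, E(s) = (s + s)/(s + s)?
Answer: -61757888095/128382 ≈ -4.8105e+5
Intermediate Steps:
E(s) = 1 (E(s) = (2*s)/((2*s)) = (2*s)*(1/(2*s)) = 1)
t(L, F) = -49
l = 1/256764 ≈ 3.8946e-6
(l + E(-35))*(-480997 + t(-598, -616)) = (1/256764 + 1)*(-480997 - 49) = (256765/256764)*(-481046) = -61757888095/128382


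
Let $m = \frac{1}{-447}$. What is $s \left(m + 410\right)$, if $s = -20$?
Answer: $- \frac{3665380}{447} \approx -8200.0$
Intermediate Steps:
$m = - \frac{1}{447} \approx -0.0022371$
$s \left(m + 410\right) = - 20 \left(- \frac{1}{447} + 410\right) = \left(-20\right) \frac{183269}{447} = - \frac{3665380}{447}$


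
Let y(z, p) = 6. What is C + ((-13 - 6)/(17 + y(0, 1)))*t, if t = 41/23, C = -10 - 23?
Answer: -18236/529 ≈ -34.473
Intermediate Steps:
C = -33
t = 41/23 (t = 41*(1/23) = 41/23 ≈ 1.7826)
C + ((-13 - 6)/(17 + y(0, 1)))*t = -33 + ((-13 - 6)/(17 + 6))*(41/23) = -33 - 19/23*(41/23) = -33 - 19*1/23*(41/23) = -33 - 19/23*41/23 = -33 - 779/529 = -18236/529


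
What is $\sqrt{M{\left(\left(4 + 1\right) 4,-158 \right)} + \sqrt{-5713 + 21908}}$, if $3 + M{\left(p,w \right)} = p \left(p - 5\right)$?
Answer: $\sqrt{297 + \sqrt{16195}} \approx 20.598$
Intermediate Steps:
$M{\left(p,w \right)} = -3 + p \left(-5 + p\right)$ ($M{\left(p,w \right)} = -3 + p \left(p - 5\right) = -3 + p \left(-5 + p\right)$)
$\sqrt{M{\left(\left(4 + 1\right) 4,-158 \right)} + \sqrt{-5713 + 21908}} = \sqrt{\left(-3 + \left(\left(4 + 1\right) 4\right)^{2} - 5 \left(4 + 1\right) 4\right) + \sqrt{-5713 + 21908}} = \sqrt{\left(-3 + \left(5 \cdot 4\right)^{2} - 5 \cdot 5 \cdot 4\right) + \sqrt{16195}} = \sqrt{\left(-3 + 20^{2} - 100\right) + \sqrt{16195}} = \sqrt{\left(-3 + 400 - 100\right) + \sqrt{16195}} = \sqrt{297 + \sqrt{16195}}$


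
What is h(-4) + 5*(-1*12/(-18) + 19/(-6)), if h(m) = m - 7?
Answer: -47/2 ≈ -23.500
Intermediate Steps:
h(m) = -7 + m
h(-4) + 5*(-1*12/(-18) + 19/(-6)) = (-7 - 4) + 5*(-1*12/(-18) + 19/(-6)) = -11 + 5*(-12*(-1/18) + 19*(-⅙)) = -11 + 5*(⅔ - 19/6) = -11 + 5*(-5/2) = -11 - 25/2 = -47/2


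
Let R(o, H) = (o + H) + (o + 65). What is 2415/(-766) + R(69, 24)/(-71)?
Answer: -345347/54386 ≈ -6.3499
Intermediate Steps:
R(o, H) = 65 + H + 2*o (R(o, H) = (H + o) + (65 + o) = 65 + H + 2*o)
2415/(-766) + R(69, 24)/(-71) = 2415/(-766) + (65 + 24 + 2*69)/(-71) = 2415*(-1/766) + (65 + 24 + 138)*(-1/71) = -2415/766 + 227*(-1/71) = -2415/766 - 227/71 = -345347/54386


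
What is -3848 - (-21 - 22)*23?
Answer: -2859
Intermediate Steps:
-3848 - (-21 - 22)*23 = -3848 - (-43)*23 = -3848 - 1*(-989) = -3848 + 989 = -2859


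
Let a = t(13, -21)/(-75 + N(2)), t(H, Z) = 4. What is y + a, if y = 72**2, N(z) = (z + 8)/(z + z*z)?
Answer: 285117/55 ≈ 5183.9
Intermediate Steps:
N(z) = (8 + z)/(z + z**2)
y = 5184
a = -3/55 (a = 4/(-75 + (8 + 2)/(2*(1 + 2))) = 4/(-75 + (1/2)*10/3) = 4/(-75 + (1/2)*(1/3)*10) = 4/(-75 + 5/3) = 4/(-220/3) = 4*(-3/220) = -3/55 ≈ -0.054545)
y + a = 5184 - 3/55 = 285117/55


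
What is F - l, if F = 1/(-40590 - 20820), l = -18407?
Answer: 1130373869/61410 ≈ 18407.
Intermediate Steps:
F = -1/61410 (F = 1/(-61410) = -1/61410 ≈ -1.6284e-5)
F - l = -1/61410 - 1*(-18407) = -1/61410 + 18407 = 1130373869/61410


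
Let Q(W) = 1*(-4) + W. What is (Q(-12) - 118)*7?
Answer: -938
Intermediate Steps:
Q(W) = -4 + W
(Q(-12) - 118)*7 = ((-4 - 12) - 118)*7 = (-16 - 118)*7 = -134*7 = -938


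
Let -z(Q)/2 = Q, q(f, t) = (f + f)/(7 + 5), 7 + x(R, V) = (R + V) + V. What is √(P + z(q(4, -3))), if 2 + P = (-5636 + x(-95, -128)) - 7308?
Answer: 2*I*√29937/3 ≈ 115.35*I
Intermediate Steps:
x(R, V) = -7 + R + 2*V (x(R, V) = -7 + ((R + V) + V) = -7 + (R + 2*V) = -7 + R + 2*V)
q(f, t) = f/6 (q(f, t) = (2*f)/12 = (2*f)*(1/12) = f/6)
z(Q) = -2*Q
P = -13304 (P = -2 + ((-5636 + (-7 - 95 + 2*(-128))) - 7308) = -2 + ((-5636 + (-7 - 95 - 256)) - 7308) = -2 + ((-5636 - 358) - 7308) = -2 + (-5994 - 7308) = -2 - 13302 = -13304)
√(P + z(q(4, -3))) = √(-13304 - 4/3) = √(-39916/3) = 2*I*√29937/3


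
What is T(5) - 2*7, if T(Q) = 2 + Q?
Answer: -7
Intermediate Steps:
T(5) - 2*7 = (2 + 5) - 2*7 = 7 - 14 = -7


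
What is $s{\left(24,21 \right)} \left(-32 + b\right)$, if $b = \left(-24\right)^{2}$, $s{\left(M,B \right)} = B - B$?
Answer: $0$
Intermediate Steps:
$s{\left(M,B \right)} = 0$
$b = 576$
$s{\left(24,21 \right)} \left(-32 + b\right) = 0 \left(-32 + 576\right) = 0 \cdot 544 = 0$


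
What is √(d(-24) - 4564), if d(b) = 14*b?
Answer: 70*I ≈ 70.0*I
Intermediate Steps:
√(d(-24) - 4564) = √(14*(-24) - 4564) = √(-336 - 4564) = √(-4900) = 70*I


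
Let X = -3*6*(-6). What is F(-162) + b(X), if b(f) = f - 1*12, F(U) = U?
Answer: -66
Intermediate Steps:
X = 108 (X = -18*(-6) = 108)
b(f) = -12 + f (b(f) = f - 12 = -12 + f)
F(-162) + b(X) = -162 + (-12 + 108) = -162 + 96 = -66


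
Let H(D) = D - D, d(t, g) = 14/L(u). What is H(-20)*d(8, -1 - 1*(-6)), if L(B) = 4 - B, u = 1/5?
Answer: 0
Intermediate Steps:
u = 1/5 ≈ 0.20000
d(t, g) = 70/19 (d(t, g) = 14/(4 - 1*1/5) = 14/(4 - 1/5) = 14/(19/5) = 14*(5/19) = 70/19)
H(D) = 0
H(-20)*d(8, -1 - 1*(-6)) = 0*(70/19) = 0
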